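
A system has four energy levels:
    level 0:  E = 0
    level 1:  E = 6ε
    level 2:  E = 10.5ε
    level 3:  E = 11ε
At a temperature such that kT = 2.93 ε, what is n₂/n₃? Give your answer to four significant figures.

n₂/n₃ = exp[−(E₂−E₃)/kT] = exp(−(-0.5ε)/(2.93ε)) = exp(0.170648) = 1.186.

1.186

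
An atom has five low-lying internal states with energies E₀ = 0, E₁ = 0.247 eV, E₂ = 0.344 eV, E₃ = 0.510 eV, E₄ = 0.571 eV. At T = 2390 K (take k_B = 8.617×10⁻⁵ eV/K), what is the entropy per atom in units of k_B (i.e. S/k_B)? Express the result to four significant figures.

k_BT = 8.617×10⁻⁵ × 2390 K = 0.205946 eV.
Eᵢ/kT = 0, 1.19934, 1.67034, 2.47638, 2.77257.
Z = Σ e^(−Eᵢ/kT) = e^(−0) + e^(−1.19934) + e^(−1.67034) + e^(−2.47638) + e^(−2.77257) = 1.00000 + 0.301393 + 0.188183 + 0.0840469 + 0.0625012 = 1.63612.
⟨E⟩ = Σ EᵢPᵢ = 0.133078 eV.
S/k_B = ln Z + ⟨E⟩/kT = ln(1.63612) + 0.133078/0.205946 = 0.492328 + 0.646179 = 1.139.

1.139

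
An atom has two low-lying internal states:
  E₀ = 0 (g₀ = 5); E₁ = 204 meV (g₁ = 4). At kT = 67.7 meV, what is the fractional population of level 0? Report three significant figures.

0.962

Eᵢ/kT = 0, 3.0133.
Z = Σ gᵢe^(−Eᵢ/kT) = 5·e^(−0) + 4·e^(−3.0133) = 5.0000 + 0.19652 = 5.1965.
P₀ = g₀ e^(−E₀/kT) / Z = 5.0000/5.1965 = 0.962.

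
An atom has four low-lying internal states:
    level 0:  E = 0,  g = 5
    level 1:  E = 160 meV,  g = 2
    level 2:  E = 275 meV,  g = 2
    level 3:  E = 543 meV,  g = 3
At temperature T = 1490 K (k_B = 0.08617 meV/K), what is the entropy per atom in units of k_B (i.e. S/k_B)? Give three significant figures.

k_BT = 0.08617 × 1490 K = 128.39 meV.
Eᵢ/kT = 0, 1.2462, 2.1419, 4.2293.
Z = Σ gᵢe^(−Eᵢ/kT) = 5·e^(−0) + 2·e^(−1.2462) + 2·e^(−2.1419) + 3·e^(−4.2293) = 5.0000 + 0.57519 + 0.23486 + 0.043688 = 5.8537.
⟨E⟩ = Σ EᵢPᵢ = 30.808 meV.
S/k_B = ln Z + ⟨E⟩/kT = ln(5.8537) + 30.808/128.39 = 1.7671 + 0.23996 = 2.01.

2.01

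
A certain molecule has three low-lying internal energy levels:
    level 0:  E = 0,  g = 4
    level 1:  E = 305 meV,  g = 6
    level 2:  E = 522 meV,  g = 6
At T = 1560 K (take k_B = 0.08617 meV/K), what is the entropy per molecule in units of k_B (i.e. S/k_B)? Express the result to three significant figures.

k_BT = 0.08617 × 1560 K = 134.43 meV.
Eᵢ/kT = 0, 2.2688, 3.8831.
Z = Σ gᵢe^(−Eᵢ/kT) = 4·e^(−0) + 6·e^(−2.2688) + 6·e^(−3.8831) = 4.0000 + 0.62062 + 0.12352 = 4.7441.
⟨E⟩ = Σ EᵢPᵢ = 53.491 meV.
S/k_B = ln Z + ⟨E⟩/kT = ln(4.7441) + 53.491/134.43 = 1.5569 + 0.39791 = 1.95.

1.95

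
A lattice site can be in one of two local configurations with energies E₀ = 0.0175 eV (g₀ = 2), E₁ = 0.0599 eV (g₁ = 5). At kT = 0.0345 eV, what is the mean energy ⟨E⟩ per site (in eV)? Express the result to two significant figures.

0.035 eV

Eᵢ/kT = 0.5072, 1.736.
Z = Σ gᵢe^(−Eᵢ/kT) = 2·e^(−0.5072) + 5·e^(−1.736) = 1.204 + 0.8811 = 2.085.
⟨E⟩ = Σ Eᵢ gᵢe^(−Eᵢ/kT) / Z = (0.0175·1.204 + 0.0599·0.8811) / 2.085 = 0.035 eV.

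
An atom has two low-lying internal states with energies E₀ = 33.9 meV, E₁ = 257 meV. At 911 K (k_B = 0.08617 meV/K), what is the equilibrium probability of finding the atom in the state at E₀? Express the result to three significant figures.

0.945

k_BT = 0.08617 × 911 K = 78.501 meV.
Eᵢ/kT = 0.43184, 3.2738.
Z = Σ e^(−Eᵢ/kT) = e^(−0.43184) + e^(−3.2738) = 0.64931 + 0.037862 = 0.68717.
P₀ = e^(−E₀/kT) / Z = 0.64931/0.68717 = 0.945.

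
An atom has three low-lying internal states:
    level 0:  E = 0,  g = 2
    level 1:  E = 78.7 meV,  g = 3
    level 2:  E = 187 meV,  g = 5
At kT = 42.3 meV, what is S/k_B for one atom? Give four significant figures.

1.376

Eᵢ/kT = 0, 1.86052, 4.42080.
Z = Σ gᵢe^(−Eᵢ/kT) = 2·e^(−0) + 3·e^(−1.86052) + 5·e^(−4.42080) = 2.00000 + 0.466775 + 0.0601230 = 2.52690.
⟨E⟩ = Σ EᵢPᵢ = 18.9870 meV.
S/k_B = ln Z + ⟨E⟩/kT = ln(2.52690) + 18.9870/42.3 = 0.926993 + 0.448865 = 1.376.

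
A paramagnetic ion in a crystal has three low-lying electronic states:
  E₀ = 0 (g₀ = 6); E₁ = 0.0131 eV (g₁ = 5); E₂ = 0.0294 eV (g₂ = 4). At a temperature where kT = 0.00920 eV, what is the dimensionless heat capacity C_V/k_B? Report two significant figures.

Eᵢ/kT = 0, 1.424, 3.196.
Z = Σ gᵢe^(−Eᵢ/kT) = 6·e^(−0) + 5·e^(−1.424) + 4·e^(−3.196) = 6.000 + 1.204 + 0.1637 = 7.368.
⟨E⟩ = 0.002794 eV, ⟨E²⟩ = 0.00004725 eV².
C_V/k_B = (⟨E²⟩ − ⟨E⟩²)/(kT)² = (0.00004725 − 0.000007806)/0.00008464 = 0.47.

0.47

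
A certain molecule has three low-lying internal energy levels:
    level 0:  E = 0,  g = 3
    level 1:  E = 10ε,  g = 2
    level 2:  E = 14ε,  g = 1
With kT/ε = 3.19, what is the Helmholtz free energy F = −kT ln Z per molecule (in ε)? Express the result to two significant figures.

Eᵢ/kT = 0, 3.135, 4.389.
Z = Σ gᵢe^(−Eᵢ/kT) = 3·e^(−0) + 2·e^(−3.135) + 1·e^(−4.389) = 3.000 + 0.08700 + 0.01241 = 3.099.
F = −kT ln Z = −3.19 × ln(3.099) = −3.19 × 1.131 = -3.6 ε.

-3.6 ε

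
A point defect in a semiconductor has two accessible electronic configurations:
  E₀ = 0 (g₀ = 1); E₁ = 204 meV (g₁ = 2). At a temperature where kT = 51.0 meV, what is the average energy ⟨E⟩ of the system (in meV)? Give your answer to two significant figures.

7.2 meV

Eᵢ/kT = 0, 4.000.
Z = Σ gᵢe^(−Eᵢ/kT) = 1·e^(−0) + 2·e^(−4.000) = 1.000 + 0.03663 = 1.037.
⟨E⟩ = Σ Eᵢ gᵢe^(−Eᵢ/kT) / Z = (0·1.000 + 204·0.03663) / 1.037 = 7.2 meV.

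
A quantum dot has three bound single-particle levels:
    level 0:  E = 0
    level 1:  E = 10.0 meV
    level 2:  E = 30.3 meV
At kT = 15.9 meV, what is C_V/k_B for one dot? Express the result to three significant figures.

Eᵢ/kT = 0, 0.62893, 1.9057.
Z = Σ e^(−Eᵢ/kT) = e^(−0) + e^(−0.62893) + e^(−1.9057) = 1.0000 + 0.53316 + 0.14872 = 1.6819.
⟨E⟩ = 5.8492 meV, ⟨E²⟩ = 112.88 meV².
C_V/k_B = (⟨E²⟩ − ⟨E⟩²)/(kT)² = (112.88 − 34.213)/252.81 = 0.311.

0.311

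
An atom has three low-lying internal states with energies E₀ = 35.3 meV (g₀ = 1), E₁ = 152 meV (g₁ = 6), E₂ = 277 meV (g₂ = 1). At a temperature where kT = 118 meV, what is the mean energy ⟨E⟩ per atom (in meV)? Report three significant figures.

Eᵢ/kT = 0.29915, 1.2881, 2.3475.
Z = Σ gᵢe^(−Eᵢ/kT) = 1·e^(−0.29915) + 6·e^(−1.2881) + 1·e^(−2.3475) = 0.74145 + 1.6548 + 0.095608 = 2.4919.
⟨E⟩ = Σ Eᵢ gᵢe^(−Eᵢ/kT) / Z = (35.3·0.74145 + 152·1.6548 + 277·0.095608) / 2.4919 = 122 meV.

122 meV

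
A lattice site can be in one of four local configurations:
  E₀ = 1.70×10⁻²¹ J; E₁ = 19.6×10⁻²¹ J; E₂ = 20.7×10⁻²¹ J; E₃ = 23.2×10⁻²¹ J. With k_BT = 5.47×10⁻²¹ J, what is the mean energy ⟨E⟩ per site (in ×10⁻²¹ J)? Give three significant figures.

Eᵢ/kT = 0.31079, 3.5832, 3.7843, 4.2413.
Z = Σ e^(−Eᵢ/kT) = e^(−0.31079) + e^(−3.5832) + e^(−3.7843) + e^(−4.2413) = 0.73287 + 0.027787 + 0.022725 + 0.014389 = 0.79777.
⟨E⟩ = Σ Eᵢ e^(−Eᵢ/kT) / Z = (1.70·0.73287 + 19.6·0.027787 + 20.7·0.022725 + 23.2·0.014389) / 0.79777 = 3.25 ×10⁻²¹ J.

3.25 ×10⁻²¹ J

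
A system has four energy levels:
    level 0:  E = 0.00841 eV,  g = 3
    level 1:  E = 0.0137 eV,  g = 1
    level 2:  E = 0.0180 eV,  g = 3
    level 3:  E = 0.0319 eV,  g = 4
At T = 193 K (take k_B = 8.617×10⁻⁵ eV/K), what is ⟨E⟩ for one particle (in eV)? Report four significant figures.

k_BT = 8.617×10⁻⁵ × 193 K = 0.0166308 eV.
Eᵢ/kT = 0.505688, 0.823773, 1.08233, 1.91813.
Z = Σ gᵢe^(−Eᵢ/kT) = 3·e^(−0.505688) + 1·e^(−0.823773) + 3·e^(−1.08233) + 4·e^(−1.91813) = 1.80927 + 0.438773 + 1.01642 + 0.587525 = 3.85199.
⟨E⟩ = Σ Eᵢ gᵢe^(−Eᵢ/kT) / Z = (0.00841·1.80927 + 0.0137·0.438773 + 0.0180·1.01642 + 0.0319·0.587525) / 3.85199 = 0.01513 eV.

0.01513 eV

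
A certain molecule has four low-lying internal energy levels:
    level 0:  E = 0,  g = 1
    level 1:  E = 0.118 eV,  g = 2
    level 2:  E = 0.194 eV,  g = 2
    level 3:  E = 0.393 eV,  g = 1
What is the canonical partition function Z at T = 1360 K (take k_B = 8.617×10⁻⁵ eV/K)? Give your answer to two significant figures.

Z = 2.1

k_BT = 8.617×10⁻⁵ × 1360 K = 0.1172 eV.
Eᵢ/kT = 0, 1.007, 1.655, 3.353.
Z = Σ gᵢe^(−Eᵢ/kT) = 1·e^(−0) + 2·e^(−1.007) + 2·e^(−1.655) + 1·e^(−3.353) = 1.000 + 0.7306 + 0.3822 + 0.03498 = 2.148.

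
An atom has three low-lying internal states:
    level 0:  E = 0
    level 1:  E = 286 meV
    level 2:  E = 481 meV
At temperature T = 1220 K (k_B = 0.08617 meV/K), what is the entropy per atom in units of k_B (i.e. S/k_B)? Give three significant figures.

k_BT = 0.08617 × 1220 K = 105.13 meV.
Eᵢ/kT = 0, 2.7204, 4.5753.
Z = Σ e^(−Eᵢ/kT) = e^(−0) + e^(−2.7204) + e^(−4.5753) = 1.0000 + 0.065848 + 0.010303 = 1.0762.
⟨E⟩ = Σ EᵢPᵢ = 22.104 meV.
S/k_B = ln Z + ⟨E⟩/kT = ln(1.0762) + 22.104/105.13 = 0.073436 + 0.21025 = 0.284.

0.284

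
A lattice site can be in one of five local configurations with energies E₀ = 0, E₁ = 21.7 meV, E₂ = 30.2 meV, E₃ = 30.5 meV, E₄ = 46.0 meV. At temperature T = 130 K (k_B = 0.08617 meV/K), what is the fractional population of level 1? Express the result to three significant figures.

0.111

k_BT = 0.08617 × 130 K = 11.202 meV.
Eᵢ/kT = 0, 1.9372, 2.6959, 2.7227, 4.1064.
Z = Σ e^(−Eᵢ/kT) = e^(−0) + e^(−1.9372) + e^(−2.6959) + e^(−2.7227) + e^(−4.1064) = 1.0000 + 0.14411 + 0.067482 + 0.065697 + 0.016467 = 1.2938.
P₁ = e^(−E₁/kT) / Z = 0.14411/1.2938 = 0.111.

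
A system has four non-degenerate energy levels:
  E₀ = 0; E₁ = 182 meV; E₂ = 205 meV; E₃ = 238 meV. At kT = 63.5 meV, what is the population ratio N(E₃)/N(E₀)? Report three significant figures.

0.0236

n₃/n₀ = exp[−(E₃−E₀)/kT] = exp(−(238 meV)/(63.5 meV)) = exp(-3.7480) = 0.0236.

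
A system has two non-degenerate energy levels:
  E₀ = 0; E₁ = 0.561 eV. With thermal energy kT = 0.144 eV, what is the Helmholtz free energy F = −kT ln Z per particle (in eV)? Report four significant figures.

-0.002898 eV

Eᵢ/kT = 0, 3.89583.
Z = Σ e^(−Eᵢ/kT) = e^(−0) + e^(−3.89583) = 1.00000 + 0.0203265 = 1.02033.
F = −kT ln Z = −0.144 × ln(1.02033) = −0.144 × 0.0201261 = -0.002898 eV.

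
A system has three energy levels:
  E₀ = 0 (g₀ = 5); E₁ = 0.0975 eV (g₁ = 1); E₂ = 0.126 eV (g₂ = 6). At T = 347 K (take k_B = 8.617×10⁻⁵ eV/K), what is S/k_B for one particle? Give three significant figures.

k_BT = 8.617×10⁻⁵ × 347 K = 0.029901 eV.
Eᵢ/kT = 0, 3.2608, 4.2139.
Z = Σ gᵢe^(−Eᵢ/kT) = 5·e^(−0) + 1·e^(−3.2608) + 6·e^(−4.2139) = 5.0000 + 0.038358 + 0.088731 = 5.1271.
⟨E⟩ = Σ EᵢPᵢ = 0.0029100 eV.
S/k_B = ln Z + ⟨E⟩/kT = ln(5.1271) + 0.0029100/0.029901 = 1.6345 + 0.097321 = 1.73.

1.73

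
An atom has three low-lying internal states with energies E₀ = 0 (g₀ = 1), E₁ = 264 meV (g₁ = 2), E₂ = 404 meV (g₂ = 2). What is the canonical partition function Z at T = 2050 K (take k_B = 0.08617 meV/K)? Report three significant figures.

Z = 1.65

k_BT = 0.08617 × 2050 K = 176.65 meV.
Eᵢ/kT = 0, 1.4945, 2.2870.
Z = Σ gᵢe^(−Eᵢ/kT) = 1·e^(−0) + 2·e^(−1.4945) + 2·e^(−2.2870) = 1.0000 + 0.44872 + 0.20314 = 1.6519.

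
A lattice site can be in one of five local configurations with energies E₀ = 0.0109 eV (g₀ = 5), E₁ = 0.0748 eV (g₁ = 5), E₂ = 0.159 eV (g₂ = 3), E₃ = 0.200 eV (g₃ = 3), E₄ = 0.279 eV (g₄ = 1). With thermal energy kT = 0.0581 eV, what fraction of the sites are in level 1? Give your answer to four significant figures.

0.2370

Eᵢ/kT = 0.187608, 1.28744, 2.73666, 3.44234, 4.80207.
Z = Σ gᵢe^(−Eᵢ/kT) = 5·e^(−0.187608) + 5·e^(−1.28744) + 3·e^(−2.73666) + 3·e^(−3.44234) + 1·e^(−4.80207) = 4.14470 + 1.37988 + 0.194359 + 0.0959692 + 0.00821273 = 5.82312.
P₁ = g₁ e^(−E₁/kT) / Z = 1.37988/5.82312 = 0.2370.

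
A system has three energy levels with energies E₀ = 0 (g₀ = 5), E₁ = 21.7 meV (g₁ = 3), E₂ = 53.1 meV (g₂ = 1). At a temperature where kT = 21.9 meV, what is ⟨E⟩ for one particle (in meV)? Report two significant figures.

4.7 meV

Eᵢ/kT = 0, 0.9909, 2.425.
Z = Σ gᵢe^(−Eᵢ/kT) = 5·e^(−0) + 3·e^(−0.9909) + 1·e^(−2.425) = 5.000 + 1.114 + 0.08848 = 6.202.
⟨E⟩ = Σ Eᵢ gᵢe^(−Eᵢ/kT) / Z = (0·5.000 + 21.7·1.114 + 53.1·0.08848) / 6.202 = 4.7 meV.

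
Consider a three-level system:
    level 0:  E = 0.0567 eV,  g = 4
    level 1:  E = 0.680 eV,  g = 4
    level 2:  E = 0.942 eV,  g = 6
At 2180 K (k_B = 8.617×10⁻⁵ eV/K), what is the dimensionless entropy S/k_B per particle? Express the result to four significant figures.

1.610

k_BT = 8.617×10⁻⁵ × 2180 K = 0.187851 eV.
Eᵢ/kT = 0.301835, 3.61989, 5.01461.
Z = Σ gᵢe^(−Eᵢ/kT) = 4·e^(−0.301835) + 4·e^(−3.61989) + 6·e^(−5.01461) = 2.95784 + 0.107142 + 0.0398413 = 3.10482.
⟨E⟩ = Σ EᵢPᵢ = 0.0895693 eV.
S/k_B = ln Z + ⟨E⟩/kT = ln(3.10482) + 0.0895693/0.187851 = 1.13296 + 0.476810 = 1.610.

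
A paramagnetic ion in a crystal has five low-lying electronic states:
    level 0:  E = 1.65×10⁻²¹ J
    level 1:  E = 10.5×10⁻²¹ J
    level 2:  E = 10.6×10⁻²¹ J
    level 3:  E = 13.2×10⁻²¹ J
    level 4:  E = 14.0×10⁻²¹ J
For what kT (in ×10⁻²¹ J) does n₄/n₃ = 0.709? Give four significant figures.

2.326 ×10⁻²¹ J

n₄/n₃ = exp[−(E₄−E₃)/kT] = 0.709.
⇒ (E₄−E₃)/kT = ln(1/0.709) = ln(1.41044) = 0.343902.
kT = 0.8 ×10⁻²¹ J / 0.343902 = 2.326 ×10⁻²¹ J.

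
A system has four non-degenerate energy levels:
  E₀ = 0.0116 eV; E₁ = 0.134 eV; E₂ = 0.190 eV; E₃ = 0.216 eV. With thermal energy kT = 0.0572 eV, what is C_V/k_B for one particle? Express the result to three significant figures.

0.946

Eᵢ/kT = 0.20280, 2.3427, 3.3217, 3.7762.
Z = Σ e^(−Eᵢ/kT) = e^(−0.20280) + e^(−2.3427) + e^(−3.3217) + e^(−3.7762) = 0.81644 + 0.096068 + 0.036091 + 0.022910 = 0.97151.
⟨E⟩ = 0.035151 eV, ⟨E²⟩ = 0.0043300 eV².
C_V/k_B = (⟨E²⟩ − ⟨E⟩²)/(kT)² = (0.0043300 − 0.0012356)/0.0032718 = 0.946.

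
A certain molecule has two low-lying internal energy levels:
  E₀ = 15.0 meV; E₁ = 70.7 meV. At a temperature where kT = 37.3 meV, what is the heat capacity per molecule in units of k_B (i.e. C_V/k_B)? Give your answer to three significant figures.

Eᵢ/kT = 0.40214, 1.8954.
Z = Σ e^(−Eᵢ/kT) = e^(−0.40214) + e^(−1.8954) = 0.66889 + 0.15026 = 0.81915.
⟨E⟩ = 25.217 meV, ⟨E²⟩ = 1100.6 meV².
C_V/k_B = (⟨E²⟩ − ⟨E⟩²)/(kT)² = (1100.6 − 635.90)/1391.3 = 0.334.

0.334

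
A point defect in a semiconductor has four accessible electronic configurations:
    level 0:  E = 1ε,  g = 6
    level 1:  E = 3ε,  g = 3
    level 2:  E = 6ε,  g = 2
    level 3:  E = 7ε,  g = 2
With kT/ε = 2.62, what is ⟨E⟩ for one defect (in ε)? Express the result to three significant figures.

1.70 ε

Eᵢ/kT = 0.38168, 1.1450, 2.2901, 2.6718.
Z = Σ gᵢe^(−Eᵢ/kT) = 6·e^(−0.38168) + 3·e^(−1.1450) + 2·e^(−2.2901) + 2·e^(−2.6718) = 4.0963 + 0.95467 + 0.20251 + 0.13826 = 5.3917.
⟨E⟩ = Σ Eᵢ gᵢe^(−Eᵢ/kT) / Z = (1·4.0963 + 3·0.95467 + 6·0.20251 + 7·0.13826) / 5.3917 = 1.70 ε.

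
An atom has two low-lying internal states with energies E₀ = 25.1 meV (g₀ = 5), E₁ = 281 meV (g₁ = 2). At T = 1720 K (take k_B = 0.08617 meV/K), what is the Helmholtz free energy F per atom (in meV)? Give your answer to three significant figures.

k_BT = 0.08617 × 1720 K = 148.21 meV.
Eᵢ/kT = 0.16935, 1.8960.
Z = Σ gᵢe^(−Eᵢ/kT) = 5·e^(−0.16935) + 2·e^(−1.8960) = 4.2211 + 0.30034 = 4.5214.
F = −kT ln Z = −148.21 × ln(4.5214) = −148.21 × 1.5088 = -224 meV.

-224 meV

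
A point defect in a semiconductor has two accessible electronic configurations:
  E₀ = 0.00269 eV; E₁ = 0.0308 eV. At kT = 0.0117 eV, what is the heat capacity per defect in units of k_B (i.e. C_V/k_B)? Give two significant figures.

Eᵢ/kT = 0.2299, 2.632.
Z = Σ e^(−Eᵢ/kT) = e^(−0.2299) + e^(−2.632) = 0.7946 + 0.07193 = 0.8665.
⟨E⟩ = 0.005024 eV, ⟨E²⟩ = 0.00008538 eV².
C_V/k_B = (⟨E²⟩ − ⟨E⟩²)/(kT)² = (0.00008538 − 0.00002524)/0.0001369 = 0.44.

0.44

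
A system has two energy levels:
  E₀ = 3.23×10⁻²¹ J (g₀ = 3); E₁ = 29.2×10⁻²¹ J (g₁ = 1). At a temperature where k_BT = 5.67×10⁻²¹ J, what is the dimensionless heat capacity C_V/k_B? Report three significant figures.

0.0712

Eᵢ/kT = 0.56966, 5.1499.
Z = Σ gᵢe^(−Eᵢ/kT) = 3·e^(−0.56966) + 1·e^(−5.1499) = 1.6972 + 0.0058000 = 1.7030.
⟨E⟩ = 3.3184, ⟨E²⟩ = 13.301.
C_V/k_B = (⟨E²⟩ − ⟨E⟩²)/(kT)² = (13.301 − 11.012)/32.149 = 0.0712.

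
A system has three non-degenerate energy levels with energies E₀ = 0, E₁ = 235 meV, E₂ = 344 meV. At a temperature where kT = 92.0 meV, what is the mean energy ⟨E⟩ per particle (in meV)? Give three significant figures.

Eᵢ/kT = 0, 2.5543, 3.7391.
Z = Σ e^(−Eᵢ/kT) = e^(−0) + e^(−2.5543) + e^(−3.7391) = 1.0000 + 0.077747 + 0.023775 = 1.1015.
⟨E⟩ = Σ Eᵢ e^(−Eᵢ/kT) / Z = (0·1.0000 + 235·0.077747 + 344·0.023775) / 1.1015 = 24.0 meV.

24.0 meV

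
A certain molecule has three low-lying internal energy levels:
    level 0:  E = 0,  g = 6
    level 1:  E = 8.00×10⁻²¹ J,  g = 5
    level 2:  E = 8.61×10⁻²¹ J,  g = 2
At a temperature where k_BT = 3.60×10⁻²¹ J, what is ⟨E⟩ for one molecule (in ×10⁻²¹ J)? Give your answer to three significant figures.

0.879 ×10⁻²¹ J

Eᵢ/kT = 0, 2.2222, 2.3917.
Z = Σ gᵢe^(−Eᵢ/kT) = 6·e^(−0) + 5·e^(−2.2222) + 2·e^(−2.3917) = 6.0000 + 0.54185 + 0.18295 = 6.7248.
⟨E⟩ = Σ Eᵢ gᵢe^(−Eᵢ/kT) / Z = (0·6.0000 + 8.00·0.54185 + 8.61·0.18295) / 6.7248 = 0.879 ×10⁻²¹ J.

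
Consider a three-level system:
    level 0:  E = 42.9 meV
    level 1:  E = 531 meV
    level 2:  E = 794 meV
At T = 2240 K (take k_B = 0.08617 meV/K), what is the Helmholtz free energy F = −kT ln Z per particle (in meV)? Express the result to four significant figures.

k_BT = 0.08617 × 2240 K = 193.021 meV.
Eᵢ/kT = 0.222256, 2.75100, 4.11354.
Z = Σ e^(−Eᵢ/kT) = e^(−0.222256) + e^(−2.75100) + e^(−4.11354) = 0.800710 + 0.0638640 + 0.0163498 = 0.880924.
F = −kT ln Z = −193.021 × ln(0.880924) = −193.021 × -0.126784 = 24.47 meV.

24.47 meV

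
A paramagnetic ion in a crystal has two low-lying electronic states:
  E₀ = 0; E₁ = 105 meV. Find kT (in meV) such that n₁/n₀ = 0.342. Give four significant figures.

n₁/n₀ = exp[−(E₁−E₀)/kT] = 0.342.
⇒ (E₁−E₀)/kT = ln(1/0.342) = ln(2.92398) = 1.07295.
kT = 105 meV / 1.07295 = 97.86 meV.

97.86 meV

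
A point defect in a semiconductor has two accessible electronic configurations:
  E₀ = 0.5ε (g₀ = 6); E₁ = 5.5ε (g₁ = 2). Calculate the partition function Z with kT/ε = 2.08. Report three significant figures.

Z = 4.86

Eᵢ/kT = 0.24038, 2.6442.
Z = Σ gᵢe^(−Eᵢ/kT) = 6·e^(−0.24038) + 2·e^(−2.6442) = 4.7180 + 0.14212 = 4.8601.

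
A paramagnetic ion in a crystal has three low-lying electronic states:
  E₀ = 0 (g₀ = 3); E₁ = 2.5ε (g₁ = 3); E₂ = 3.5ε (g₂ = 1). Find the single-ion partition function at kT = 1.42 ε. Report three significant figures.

Eᵢ/kT = 0, 1.7606, 2.4648.
Z = Σ gᵢe^(−Eᵢ/kT) = 3·e^(−0) + 3·e^(−1.7606) + 1·e^(−2.4648) = 3.0000 + 0.51583 + 0.085026 = 3.6009.

Z = 3.60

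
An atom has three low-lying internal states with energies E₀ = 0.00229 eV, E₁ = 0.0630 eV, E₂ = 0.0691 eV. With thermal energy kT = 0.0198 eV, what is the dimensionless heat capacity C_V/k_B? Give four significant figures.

Eᵢ/kT = 0.115657, 3.18182, 3.48990.
Z = Σ e^(−Eᵢ/kT) = e^(−0.115657) + e^(−3.18182) + e^(−3.48990) = 0.890781 + 0.0415100 + 0.0305039 = 0.962795.
⟨E⟩ = 0.00702417 eV, ⟨E²⟩ = 0.000327250 eV².
C_V/k_B = (⟨E²⟩ − ⟨E⟩²)/(kT)² = (0.000327250 − 0.0000493390)/0.000392040 = 0.7089.

0.7089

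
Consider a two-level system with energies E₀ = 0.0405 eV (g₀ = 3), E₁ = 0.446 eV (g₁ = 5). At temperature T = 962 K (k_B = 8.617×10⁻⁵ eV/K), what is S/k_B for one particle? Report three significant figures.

k_BT = 8.617×10⁻⁵ × 962 K = 0.082896 eV.
Eᵢ/kT = 0.48856, 5.3802.
Z = Σ gᵢe^(−Eᵢ/kT) = 3·e^(−0.48856) + 5·e^(−5.3802) = 1.8405 + 0.023035 = 1.8635.
⟨E⟩ = Σ EᵢPᵢ = 0.045513 eV.
S/k_B = ln Z + ⟨E⟩/kT = ln(1.8635) + 0.045513/0.082896 = 0.62246 + 0.54904 = 1.17.

1.17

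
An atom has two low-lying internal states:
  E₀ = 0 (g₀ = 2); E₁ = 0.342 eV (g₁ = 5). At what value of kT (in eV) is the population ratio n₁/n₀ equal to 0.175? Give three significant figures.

n₁/n₀ = (g₁/g₀) exp[−(E₁−E₀)/kT] = 0.175.
⇒ (E₁−E₀)/kT = ln((5/2)/0.175) = ln(14.286) = 2.6593.
kT = 0.342 eV / 2.6593 = 0.129 eV.

0.129 eV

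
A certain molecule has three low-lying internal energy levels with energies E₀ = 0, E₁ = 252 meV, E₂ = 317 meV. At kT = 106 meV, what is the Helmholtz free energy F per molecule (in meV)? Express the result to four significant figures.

-14.17 meV

Eᵢ/kT = 0, 2.37736, 2.99057.
Z = Σ e^(−Eᵢ/kT) = e^(−0) + e^(−2.37736) + e^(−2.99057) = 1.00000 + 0.0927952 + 0.0502588 = 1.14305.
F = −kT ln Z = −106 × ln(1.14305) = −106 × 0.133700 = -14.17 meV.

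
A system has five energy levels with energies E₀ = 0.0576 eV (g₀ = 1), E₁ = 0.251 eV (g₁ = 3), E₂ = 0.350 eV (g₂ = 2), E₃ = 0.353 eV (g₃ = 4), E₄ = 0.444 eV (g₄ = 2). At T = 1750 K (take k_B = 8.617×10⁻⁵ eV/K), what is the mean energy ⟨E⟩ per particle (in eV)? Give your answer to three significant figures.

0.224 eV

k_BT = 8.617×10⁻⁵ × 1750 K = 0.15080 eV.
Eᵢ/kT = 0.38196, 1.6645, 2.3210, 2.3408, 2.9443.
Z = Σ gᵢe^(−Eᵢ/kT) = 1·e^(−0.38196) + 3·e^(−1.6645) + 2·e^(−2.3210) + 4·e^(−2.3408) + 2·e^(−2.9443) = 0.68252 + 0.56786 + 0.19635 + 0.38500 + 0.10528 = 1.9370.
⟨E⟩ = Σ Eᵢ gᵢe^(−Eᵢ/kT) / Z = (0.0576·0.68252 + 0.251·0.56786 + 0.350·0.19635 + 0.353·0.38500 + 0.444·0.10528) / 1.9370 = 0.224 eV.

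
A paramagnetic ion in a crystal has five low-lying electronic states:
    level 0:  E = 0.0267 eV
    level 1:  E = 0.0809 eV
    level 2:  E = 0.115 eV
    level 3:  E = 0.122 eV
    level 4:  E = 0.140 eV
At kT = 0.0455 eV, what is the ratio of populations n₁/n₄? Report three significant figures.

3.67

n₁/n₄ = exp[−(E₁−E₄)/kT] = exp(−(-0.0591 eV)/(0.0455 eV)) = exp(1.2989) = 3.67.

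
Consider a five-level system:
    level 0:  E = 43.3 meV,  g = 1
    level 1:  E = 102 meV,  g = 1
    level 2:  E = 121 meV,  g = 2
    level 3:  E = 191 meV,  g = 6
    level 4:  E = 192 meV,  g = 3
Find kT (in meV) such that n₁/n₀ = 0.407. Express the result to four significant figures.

65.30 meV

n₁/n₀ = (g₁/g₀) exp[−(E₁−E₀)/kT] = 0.407.
⇒ (E₁−E₀)/kT = ln((1/1)/0.407) = ln(2.45700) = 0.898941.
kT = 58.7 meV / 0.898941 = 65.30 meV.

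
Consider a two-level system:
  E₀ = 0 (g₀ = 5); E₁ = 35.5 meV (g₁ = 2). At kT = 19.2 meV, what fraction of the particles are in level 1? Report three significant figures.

0.0592

Eᵢ/kT = 0, 1.8490.
Z = Σ gᵢe^(−Eᵢ/kT) = 5·e^(−0) + 2·e^(−1.8490) = 5.0000 + 0.31479 = 5.3148.
P₁ = g₁ e^(−E₁/kT) / Z = 0.31479/5.3148 = 0.0592.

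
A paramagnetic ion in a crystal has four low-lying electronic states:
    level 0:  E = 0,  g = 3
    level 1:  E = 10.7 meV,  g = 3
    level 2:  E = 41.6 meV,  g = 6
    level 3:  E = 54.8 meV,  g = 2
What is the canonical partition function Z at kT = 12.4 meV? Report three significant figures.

Eᵢ/kT = 0, 0.86290, 3.3548, 4.4194.
Z = Σ gᵢe^(−Eᵢ/kT) = 3·e^(−0) + 3·e^(−0.86290) + 6·e^(−3.3548) + 2·e^(−4.4194) = 3.0000 + 1.2658 + 0.20950 + 0.024083 = 4.4994.

Z = 4.50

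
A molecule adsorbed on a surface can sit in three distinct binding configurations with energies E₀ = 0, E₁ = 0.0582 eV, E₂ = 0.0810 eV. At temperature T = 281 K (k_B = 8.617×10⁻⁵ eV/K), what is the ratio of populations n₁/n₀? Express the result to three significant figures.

k_BT = 8.617×10⁻⁵ × 281 K = 0.024214 eV.
n₁/n₀ = exp[−(E₁−E₀)/kT] = exp(−(0.0582 eV)/(0.024214 eV)) = exp(-2.4036) = 0.0904.

0.0904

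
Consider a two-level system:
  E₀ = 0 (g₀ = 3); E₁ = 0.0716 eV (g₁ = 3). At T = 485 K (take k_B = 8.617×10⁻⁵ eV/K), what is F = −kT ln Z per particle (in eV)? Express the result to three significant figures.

-0.0528 eV

k_BT = 8.617×10⁻⁵ × 485 K = 0.041792 eV.
Eᵢ/kT = 0, 1.7132.
Z = Σ gᵢe^(−Eᵢ/kT) = 3·e^(−0) + 3·e^(−1.7132) = 3.0000 + 0.54086 = 3.5409.
F = −kT ln Z = −0.041792 × ln(3.5409) = −0.041792 × 1.2644 = -0.0528 eV.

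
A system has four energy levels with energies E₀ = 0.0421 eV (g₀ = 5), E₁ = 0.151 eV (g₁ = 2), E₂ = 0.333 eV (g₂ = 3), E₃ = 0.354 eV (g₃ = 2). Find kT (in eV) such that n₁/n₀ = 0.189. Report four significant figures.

0.1453 eV

n₁/n₀ = (g₁/g₀) exp[−(E₁−E₀)/kT] = 0.189.
⇒ (E₁−E₀)/kT = ln((2/5)/0.189) = ln(2.11640) = 0.749717.
kT = 0.1089 eV / 0.749717 = 0.1453 eV.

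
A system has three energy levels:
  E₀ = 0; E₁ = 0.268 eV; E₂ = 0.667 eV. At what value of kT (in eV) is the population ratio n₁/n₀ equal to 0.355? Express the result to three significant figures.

0.259 eV

n₁/n₀ = exp[−(E₁−E₀)/kT] = 0.355.
⇒ (E₁−E₀)/kT = ln(1/0.355) = ln(2.8169) = 1.0356.
kT = 0.268 eV / 1.0356 = 0.259 eV.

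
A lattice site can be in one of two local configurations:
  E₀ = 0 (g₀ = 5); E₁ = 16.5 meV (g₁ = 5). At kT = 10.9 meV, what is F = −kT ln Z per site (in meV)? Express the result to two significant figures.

-20 meV

Eᵢ/kT = 0, 1.514.
Z = Σ gᵢe^(−Eᵢ/kT) = 5·e^(−0) + 5·e^(−1.514) = 5.000 + 1.100 = 6.100.
F = −kT ln Z = −10.9 × ln(6.100) = −10.9 × 1.808 = -20 meV.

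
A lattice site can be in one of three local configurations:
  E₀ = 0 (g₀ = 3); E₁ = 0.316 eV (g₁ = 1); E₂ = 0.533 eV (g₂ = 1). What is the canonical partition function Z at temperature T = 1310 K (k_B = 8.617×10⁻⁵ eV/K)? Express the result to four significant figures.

k_BT = 8.617×10⁻⁵ × 1310 K = 0.112883 eV.
Eᵢ/kT = 0, 2.79936, 4.72170.
Z = Σ gᵢe^(−Eᵢ/kT) = 3·e^(−0) + 1·e^(−2.79936) + 1·e^(−4.72170) = 3.00000 + 0.0608490 + 0.00890004 = 3.06975.

Z = 3.070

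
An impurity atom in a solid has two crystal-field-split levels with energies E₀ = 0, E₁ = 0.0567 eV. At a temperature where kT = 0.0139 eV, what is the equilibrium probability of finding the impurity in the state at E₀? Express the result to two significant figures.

0.98

Eᵢ/kT = 0, 4.079.
Z = Σ e^(−Eᵢ/kT) = e^(−0) + e^(−4.079) = 1.000 + 0.01692 = 1.017.
P₀ = e^(−E₀/kT) / Z = 1.000/1.017 = 0.98.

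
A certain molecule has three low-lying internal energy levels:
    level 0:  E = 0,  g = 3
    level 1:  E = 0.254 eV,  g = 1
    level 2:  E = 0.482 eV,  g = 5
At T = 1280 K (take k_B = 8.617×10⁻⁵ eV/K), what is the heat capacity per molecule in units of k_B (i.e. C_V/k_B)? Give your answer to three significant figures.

0.524

k_BT = 8.617×10⁻⁵ × 1280 K = 0.11030 eV.
Eᵢ/kT = 0, 2.3028, 4.3699.
Z = Σ gᵢe^(−Eᵢ/kT) = 3·e^(−0) + 1·e^(−2.3028) + 5·e^(−4.3699) = 3.0000 + 0.099979 + 0.063263 = 3.1632.
⟨E⟩ = 0.017668 eV, ⟨E²⟩ = 0.0066856 eV².
C_V/k_B = (⟨E²⟩ − ⟨E⟩²)/(kT)² = (0.0066856 − 0.00031216)/0.012166 = 0.524.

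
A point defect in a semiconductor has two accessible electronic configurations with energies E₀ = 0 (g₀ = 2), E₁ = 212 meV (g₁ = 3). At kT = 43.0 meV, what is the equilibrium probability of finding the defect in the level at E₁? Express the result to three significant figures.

0.0107

Eᵢ/kT = 0, 4.9302.
Z = Σ gᵢe^(−Eᵢ/kT) = 2·e^(−0) + 3·e^(−4.9302) = 2.0000 + 0.021675 = 2.0217.
P₁ = g₁ e^(−E₁/kT) / Z = 0.021675/2.0217 = 0.0107.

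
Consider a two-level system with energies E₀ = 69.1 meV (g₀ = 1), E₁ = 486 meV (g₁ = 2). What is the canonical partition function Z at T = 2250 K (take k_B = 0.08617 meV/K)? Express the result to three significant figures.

Z = 0.863

k_BT = 0.08617 × 2250 K = 193.88 meV.
Eᵢ/kT = 0.35641, 2.5067.
Z = Σ gᵢe^(−Eᵢ/kT) = 1·e^(−0.35641) + 2·e^(−2.5067) = 0.70019 + 0.16307 = 0.86326.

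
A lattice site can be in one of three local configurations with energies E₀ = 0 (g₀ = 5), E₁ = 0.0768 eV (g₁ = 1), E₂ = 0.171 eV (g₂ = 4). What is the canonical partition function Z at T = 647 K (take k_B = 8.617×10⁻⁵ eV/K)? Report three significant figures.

Z = 5.44

k_BT = 8.617×10⁻⁵ × 647 K = 0.055752 eV.
Eᵢ/kT = 0, 1.3775, 3.0672.
Z = Σ gᵢe^(−Eᵢ/kT) = 5·e^(−0) + 1·e^(−1.3775) + 4·e^(−3.0672) = 5.0000 + 0.25221 + 0.18621 = 5.4384.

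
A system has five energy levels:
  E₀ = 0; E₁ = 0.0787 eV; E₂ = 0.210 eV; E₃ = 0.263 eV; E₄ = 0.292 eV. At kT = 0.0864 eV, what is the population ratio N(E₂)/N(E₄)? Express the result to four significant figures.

n₂/n₄ = exp[−(E₂−E₄)/kT] = exp(−(-0.082 eV)/(0.0864 eV)) = exp(0.949074) = 2.583.

2.583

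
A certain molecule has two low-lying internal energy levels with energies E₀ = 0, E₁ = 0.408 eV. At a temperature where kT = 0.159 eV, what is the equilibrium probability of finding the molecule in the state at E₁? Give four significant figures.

0.07136

Eᵢ/kT = 0, 2.56604.
Z = Σ e^(−Eᵢ/kT) = e^(−0) + e^(−2.56604) = 1.00000 + 0.0768392 = 1.07684.
P₁ = e^(−E₁/kT) / Z = 0.0768392/1.07684 = 0.07136.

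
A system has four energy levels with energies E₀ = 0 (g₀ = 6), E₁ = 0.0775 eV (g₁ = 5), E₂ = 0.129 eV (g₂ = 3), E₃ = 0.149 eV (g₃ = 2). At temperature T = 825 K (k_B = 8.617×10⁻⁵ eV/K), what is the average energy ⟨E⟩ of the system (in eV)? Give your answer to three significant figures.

0.0273 eV

k_BT = 8.617×10⁻⁵ × 825 K = 0.071090 eV.
Eᵢ/kT = 0, 1.0902, 1.8146, 2.0959.
Z = Σ gᵢe^(−Eᵢ/kT) = 6·e^(−0) + 5·e^(−1.0902) + 3·e^(−1.8146) + 2·e^(−2.0959) = 6.0000 + 1.6807 + 0.48871 + 0.24592 = 8.4153.
⟨E⟩ = Σ Eᵢ gᵢe^(−Eᵢ/kT) / Z = (0·6.0000 + 0.0775·1.6807 + 0.129·0.48871 + 0.149·0.24592) / 8.4153 = 0.0273 eV.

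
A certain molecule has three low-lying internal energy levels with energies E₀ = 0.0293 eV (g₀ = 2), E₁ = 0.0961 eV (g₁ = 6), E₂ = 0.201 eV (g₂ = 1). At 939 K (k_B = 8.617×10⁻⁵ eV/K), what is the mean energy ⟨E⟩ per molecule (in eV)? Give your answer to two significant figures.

0.071 eV

k_BT = 8.617×10⁻⁵ × 939 K = 0.08091 eV.
Eᵢ/kT = 0.3621, 1.188, 2.484.
Z = Σ gᵢe^(−Eᵢ/kT) = 2·e^(−0.3621) + 6·e^(−1.188) + 1·e^(−2.484) = 1.392 + 1.829 + 0.08341 = 3.304.
⟨E⟩ = Σ Eᵢ gᵢe^(−Eᵢ/kT) / Z = (0.0293·1.392 + 0.0961·1.829 + 0.201·0.08341) / 3.304 = 0.071 eV.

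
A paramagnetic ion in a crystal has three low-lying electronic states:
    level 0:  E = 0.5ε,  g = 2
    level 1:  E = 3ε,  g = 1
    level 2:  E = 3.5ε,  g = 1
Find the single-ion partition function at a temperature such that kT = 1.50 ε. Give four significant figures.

Z = 1.665

Eᵢ/kT = 0.333333, 2.00000, 2.33333.
Z = Σ gᵢe^(−Eᵢ/kT) = 2·e^(−0.333333) + 1·e^(−2.00000) + 1·e^(−2.33333) = 1.43306 + 0.135335 + 0.0969723 = 1.66537.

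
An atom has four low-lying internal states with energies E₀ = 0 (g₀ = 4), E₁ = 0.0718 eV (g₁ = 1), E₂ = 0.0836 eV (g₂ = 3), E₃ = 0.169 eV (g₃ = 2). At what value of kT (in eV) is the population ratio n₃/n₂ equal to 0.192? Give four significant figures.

n₃/n₂ = (g₃/g₂) exp[−(E₃−E₂)/kT] = 0.192.
⇒ (E₃−E₂)/kT = ln((2/3)/0.192) = ln(3.47222) = 1.24479.
kT = 0.0854 eV / 1.24479 = 0.06861 eV.

0.06861 eV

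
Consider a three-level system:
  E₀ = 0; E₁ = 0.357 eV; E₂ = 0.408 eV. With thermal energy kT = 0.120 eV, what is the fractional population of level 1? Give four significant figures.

Eᵢ/kT = 0, 2.97500, 3.40000.
Z = Σ e^(−Eᵢ/kT) = e^(−0) + e^(−2.97500) + e^(−3.40000) = 1.00000 + 0.0510474 + 0.0333733 = 1.08442.
P₁ = e^(−E₁/kT) / Z = 0.0510474/1.08442 = 0.04707.

0.04707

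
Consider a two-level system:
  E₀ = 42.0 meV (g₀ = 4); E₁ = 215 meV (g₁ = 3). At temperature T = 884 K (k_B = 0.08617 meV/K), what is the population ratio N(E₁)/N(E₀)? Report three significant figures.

0.0774

k_BT = 0.08617 × 884 K = 76.174 meV.
n₁/n₀ = (g₁/g₀) exp[−(E₁−E₀)/kT] = (3/4) × exp(−(173.0 meV)/(76.174 meV)) = (3/4) × exp(-2.2711) = 0.0774.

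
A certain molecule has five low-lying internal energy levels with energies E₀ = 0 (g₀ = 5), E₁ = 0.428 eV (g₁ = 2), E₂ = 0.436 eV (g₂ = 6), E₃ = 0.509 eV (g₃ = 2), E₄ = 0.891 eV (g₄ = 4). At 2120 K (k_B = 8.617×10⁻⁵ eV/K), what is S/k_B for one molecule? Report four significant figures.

k_BT = 8.617×10⁻⁵ × 2120 K = 0.182680 eV.
Eᵢ/kT = 0, 2.34289, 2.38669, 2.78629, 4.87738.
Z = Σ gᵢe^(−Eᵢ/kT) = 5·e^(−0) + 2·e^(−2.34289) + 6·e^(−2.38669) + 2·e^(−2.78629) + 4·e^(−4.87738) = 5.00000 + 0.192099 + 0.551601 + 0.123299 + 0.0304678 = 5.89747.
⟨E⟩ = Σ EᵢPᵢ = 0.0699660 eV.
S/k_B = ln Z + ⟨E⟩/kT = ln(5.89747) + 0.0699660/0.182680 = 1.77452 + 0.382998 = 2.158.

2.158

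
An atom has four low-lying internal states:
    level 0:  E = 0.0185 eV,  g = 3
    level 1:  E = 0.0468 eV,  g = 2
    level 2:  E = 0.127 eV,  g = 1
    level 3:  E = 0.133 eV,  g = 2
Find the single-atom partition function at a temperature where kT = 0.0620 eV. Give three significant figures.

Z = 3.53

Eᵢ/kT = 0.29839, 0.75484, 2.0484, 2.1452.
Z = Σ gᵢe^(−Eᵢ/kT) = 3·e^(−0.29839) + 2·e^(−0.75484) + 1·e^(−2.0484) + 2·e^(−2.1452) = 2.2260 + 0.94017 + 0.12894 + 0.23409 = 3.5292.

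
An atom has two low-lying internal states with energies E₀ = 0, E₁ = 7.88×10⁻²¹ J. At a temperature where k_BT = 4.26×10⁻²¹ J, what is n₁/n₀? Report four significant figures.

n₁/n₀ = exp[−(E₁−E₀)/kT] = exp(−(7.88 ×10⁻²¹ J)/(4.26 ×10⁻²¹ J)) = exp(-1.84977) = 0.1573.

0.1573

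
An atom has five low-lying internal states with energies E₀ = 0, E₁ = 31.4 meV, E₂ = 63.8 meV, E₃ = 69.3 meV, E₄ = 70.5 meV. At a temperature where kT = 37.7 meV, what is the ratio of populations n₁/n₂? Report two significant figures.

n₁/n₂ = exp[−(E₁−E₂)/kT] = exp(−(-32.4 meV)/(37.7 meV)) = exp(0.8594) = 2.4.

2.4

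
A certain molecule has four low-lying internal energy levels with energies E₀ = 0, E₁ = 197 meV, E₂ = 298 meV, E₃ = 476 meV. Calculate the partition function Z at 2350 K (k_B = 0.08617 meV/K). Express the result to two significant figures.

k_BT = 0.08617 × 2350 K = 202.5 meV.
Eᵢ/kT = 0, 0.9728, 1.472, 2.351.
Z = Σ e^(−Eᵢ/kT) = e^(−0) + e^(−0.9728) + e^(−1.472) + e^(−2.351) = 1.000 + 0.3780 + 0.2295 + 0.09527 = 1.703.

Z = 1.7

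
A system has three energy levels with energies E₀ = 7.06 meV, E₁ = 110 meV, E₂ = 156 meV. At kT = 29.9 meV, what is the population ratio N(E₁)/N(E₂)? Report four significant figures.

4.657

n₁/n₂ = exp[−(E₁−E₂)/kT] = exp(−(-46 meV)/(29.9 meV)) = exp(1.53846) = 4.657.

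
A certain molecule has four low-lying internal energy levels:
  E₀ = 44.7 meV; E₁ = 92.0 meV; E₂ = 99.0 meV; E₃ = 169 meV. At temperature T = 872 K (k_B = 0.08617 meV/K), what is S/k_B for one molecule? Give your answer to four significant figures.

1.247

k_BT = 0.08617 × 872 K = 75.1402 meV.
Eᵢ/kT = 0.594888, 1.22438, 1.31754, 2.24913.
Z = Σ e^(−Eᵢ/kT) = e^(−0.594888) + e^(−1.22438) + e^(−1.31754) + e^(−2.24913) = 0.551624 + 0.293940 + 0.267793 + 0.105491 = 1.21885.
⟨E⟩ = Σ EᵢPᵢ = 78.7952 meV.
S/k_B = ln Z + ⟨E⟩/kT = ln(1.21885) + 78.7952/75.1402 = 0.197908 + 1.04864 = 1.247.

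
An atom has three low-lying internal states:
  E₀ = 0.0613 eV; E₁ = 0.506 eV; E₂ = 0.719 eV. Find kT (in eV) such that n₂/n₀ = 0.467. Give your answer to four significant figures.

n₂/n₀ = exp[−(E₂−E₀)/kT] = 0.467.
⇒ (E₂−E₀)/kT = ln(1/0.467) = ln(2.14133) = 0.761427.
kT = 0.6577 eV / 0.761427 = 0.8638 eV.

0.8638 eV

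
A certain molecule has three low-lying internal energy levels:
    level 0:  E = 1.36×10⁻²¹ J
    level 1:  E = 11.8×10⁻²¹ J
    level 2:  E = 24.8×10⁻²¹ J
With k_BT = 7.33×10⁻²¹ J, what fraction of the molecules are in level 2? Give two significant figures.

0.032

Eᵢ/kT = 0.1855, 1.610, 3.383.
Z = Σ e^(−Eᵢ/kT) = e^(−0.1855) + e^(−1.610) + e^(−3.383) = 0.8307 + 0.1999 + 0.03395 = 1.065.
P₂ = e^(−E₂/kT) / Z = 0.03395/1.065 = 0.032.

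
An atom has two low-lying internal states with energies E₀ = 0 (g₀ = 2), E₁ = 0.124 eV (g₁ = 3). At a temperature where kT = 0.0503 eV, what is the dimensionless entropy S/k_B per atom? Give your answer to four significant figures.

Eᵢ/kT = 0, 2.46521.
Z = Σ gᵢe^(−Eᵢ/kT) = 2·e^(−0) + 3·e^(−2.46521) = 2.00000 + 0.254973 = 2.25497.
⟨E⟩ = Σ EᵢPᵢ = 0.0140209 eV.
S/k_B = ln Z + ⟨E⟩/kT = ln(2.25497) + 0.0140209/0.0503 = 0.813137 + 0.278746 = 1.092.

1.092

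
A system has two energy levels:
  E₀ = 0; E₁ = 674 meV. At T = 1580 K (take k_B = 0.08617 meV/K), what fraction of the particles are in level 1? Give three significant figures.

k_BT = 0.08617 × 1580 K = 136.15 meV.
Eᵢ/kT = 0, 4.9504.
Z = Σ e^(−Eᵢ/kT) = e^(−0) + e^(−4.9504) = 1.0000 + 0.0070806 = 1.0071.
P₁ = e^(−E₁/kT) / Z = 0.0070806/1.0071 = 0.00703.

0.00703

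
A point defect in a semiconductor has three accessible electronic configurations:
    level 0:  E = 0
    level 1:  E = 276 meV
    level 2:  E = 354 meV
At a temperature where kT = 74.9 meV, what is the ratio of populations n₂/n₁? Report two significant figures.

n₂/n₁ = exp[−(E₂−E₁)/kT] = exp(−(78 meV)/(74.9 meV)) = exp(-1.041) = 0.35.

0.35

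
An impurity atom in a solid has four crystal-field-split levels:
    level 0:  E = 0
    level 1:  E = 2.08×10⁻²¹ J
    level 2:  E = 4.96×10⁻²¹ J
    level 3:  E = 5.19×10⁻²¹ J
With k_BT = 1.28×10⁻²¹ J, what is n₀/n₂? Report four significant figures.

48.18

n₀/n₂ = exp[−(E₀−E₂)/kT] = exp(−(-4.96 ×10⁻²¹ J)/(1.28 ×10⁻²¹ J)) = exp(3.87500) = 48.18.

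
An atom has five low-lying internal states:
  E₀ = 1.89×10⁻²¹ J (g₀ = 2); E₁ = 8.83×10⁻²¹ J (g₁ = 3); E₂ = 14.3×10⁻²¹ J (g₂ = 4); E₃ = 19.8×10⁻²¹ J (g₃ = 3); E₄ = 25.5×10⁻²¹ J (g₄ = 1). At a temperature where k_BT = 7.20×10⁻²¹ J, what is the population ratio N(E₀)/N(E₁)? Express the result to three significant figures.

1.75

n₀/n₁ = (g₀/g₁) exp[−(E₀−E₁)/kT] = (2/3) × exp(−(-6.94 ×10⁻²¹ J)/(7.20 ×10⁻²¹ J)) = (2/3) × exp(0.96389) = 1.75.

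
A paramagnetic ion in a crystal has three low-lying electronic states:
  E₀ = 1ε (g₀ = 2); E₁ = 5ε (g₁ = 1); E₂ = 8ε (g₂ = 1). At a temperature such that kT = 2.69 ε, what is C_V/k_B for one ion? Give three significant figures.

Eᵢ/kT = 0.37175, 1.8587, 2.9740.
Z = Σ gᵢe^(−Eᵢ/kT) = 2·e^(−0.37175) + 1·e^(−1.8587) + 1·e^(−2.9740) = 1.3791 + 0.15588 + 0.051099 = 1.5861.
⟨E⟩ = 1.6186 ε, ⟨E²⟩ = 5.3883 ε².
C_V/k_B = (⟨E²⟩ − ⟨E⟩²)/(kT)² = (5.3883 − 2.6199)/7.2361 = 0.383.

0.383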